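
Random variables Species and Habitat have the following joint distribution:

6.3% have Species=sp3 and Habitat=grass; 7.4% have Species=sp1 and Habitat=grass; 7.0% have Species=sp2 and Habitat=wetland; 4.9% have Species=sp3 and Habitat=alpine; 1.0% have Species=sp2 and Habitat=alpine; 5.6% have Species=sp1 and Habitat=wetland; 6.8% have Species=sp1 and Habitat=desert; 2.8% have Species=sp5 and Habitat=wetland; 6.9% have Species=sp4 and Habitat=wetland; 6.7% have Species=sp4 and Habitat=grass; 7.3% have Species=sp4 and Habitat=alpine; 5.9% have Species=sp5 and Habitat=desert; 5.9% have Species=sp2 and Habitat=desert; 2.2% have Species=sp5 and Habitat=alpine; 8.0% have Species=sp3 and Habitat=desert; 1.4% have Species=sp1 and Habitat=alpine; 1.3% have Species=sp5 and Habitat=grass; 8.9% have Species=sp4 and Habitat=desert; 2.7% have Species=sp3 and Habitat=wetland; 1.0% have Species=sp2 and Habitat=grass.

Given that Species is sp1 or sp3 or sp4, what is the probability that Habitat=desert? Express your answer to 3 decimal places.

0.325

P(Species=sp1) = 0.074 + 0.056 + 0.068 + 0.014 = 0.212.
P(Species=sp3) = 0.063 + 0.027 + 0.080 + 0.049 = 0.219.
P(Species=sp4) = 0.067 + 0.069 + 0.089 + 0.073 = 0.298.
P(Species ∈ {sp1, sp3, sp4}) = 0.212 + 0.219 + 0.298 = 0.729; P(Habitat=desert, Species ∈ {sp1, sp3, sp4}) = 0.068 + 0.080 + 0.089 = 0.237.
P(Habitat=desert | Species ∈ {sp1, sp3, sp4}) = 0.237/0.729 = 0.325.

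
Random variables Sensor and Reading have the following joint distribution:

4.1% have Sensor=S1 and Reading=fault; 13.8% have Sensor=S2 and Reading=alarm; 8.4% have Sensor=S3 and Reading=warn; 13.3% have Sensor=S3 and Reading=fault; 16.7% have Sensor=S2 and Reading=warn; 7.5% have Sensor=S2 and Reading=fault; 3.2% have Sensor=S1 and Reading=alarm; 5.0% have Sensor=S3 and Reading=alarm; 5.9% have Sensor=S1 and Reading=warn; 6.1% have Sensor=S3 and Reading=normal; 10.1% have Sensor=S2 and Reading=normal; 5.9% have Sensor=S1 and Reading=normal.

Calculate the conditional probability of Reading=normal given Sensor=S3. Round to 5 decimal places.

0.18598

P(Sensor=S3) = 0.061 + 0.084 + 0.050 + 0.133 = 0.328.
P(Reading=normal | Sensor=S3) = 0.061/0.328 = 0.18598.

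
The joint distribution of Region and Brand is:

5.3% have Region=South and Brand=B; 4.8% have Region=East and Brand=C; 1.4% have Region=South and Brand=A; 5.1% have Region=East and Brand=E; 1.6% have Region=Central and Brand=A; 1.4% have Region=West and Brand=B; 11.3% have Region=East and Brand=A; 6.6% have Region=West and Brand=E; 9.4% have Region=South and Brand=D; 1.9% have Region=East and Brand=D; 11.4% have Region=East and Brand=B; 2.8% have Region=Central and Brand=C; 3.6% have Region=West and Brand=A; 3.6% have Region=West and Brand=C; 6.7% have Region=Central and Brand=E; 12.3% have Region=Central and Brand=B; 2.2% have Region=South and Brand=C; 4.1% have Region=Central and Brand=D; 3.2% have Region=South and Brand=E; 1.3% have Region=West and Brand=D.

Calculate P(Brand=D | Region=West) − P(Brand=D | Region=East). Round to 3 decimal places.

0.024

P(Region=West) = 0.036 + 0.014 + 0.036 + 0.013 + 0.066 = 0.165; P(Brand=D | Region=West) = 0.013/0.165 = 0.0788.
P(Region=East) = 0.113 + 0.114 + 0.048 + 0.019 + 0.051 = 0.345; P(Brand=D | Region=East) = 0.019/0.345 = 0.0551.
Difference = 0.024.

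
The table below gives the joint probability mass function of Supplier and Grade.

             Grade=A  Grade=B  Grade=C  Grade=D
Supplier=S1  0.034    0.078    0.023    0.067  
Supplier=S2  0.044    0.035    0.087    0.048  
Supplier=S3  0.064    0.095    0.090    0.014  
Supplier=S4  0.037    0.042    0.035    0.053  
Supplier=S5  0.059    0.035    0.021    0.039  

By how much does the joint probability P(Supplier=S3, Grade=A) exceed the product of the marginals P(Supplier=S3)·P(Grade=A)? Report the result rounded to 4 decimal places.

P(Supplier=S3) = 0.064 + 0.095 + 0.090 + 0.014 = 0.263.
P(Grade=A) = 0.034 + 0.044 + 0.064 + 0.037 + 0.059 = 0.238.
P(Supplier=S3, Grade=A) − P(Supplier=S3)P(Grade=A) = 0.064 − 0.263×0.238 = 0.0014.

0.0014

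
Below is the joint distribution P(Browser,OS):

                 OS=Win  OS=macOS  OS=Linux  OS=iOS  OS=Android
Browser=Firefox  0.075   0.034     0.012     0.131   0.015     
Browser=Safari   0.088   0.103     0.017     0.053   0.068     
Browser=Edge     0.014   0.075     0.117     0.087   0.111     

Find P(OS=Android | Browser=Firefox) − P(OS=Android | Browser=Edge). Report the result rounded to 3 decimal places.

-0.219

P(Browser=Firefox) = 0.075 + 0.034 + 0.012 + 0.131 + 0.015 = 0.267; P(OS=Android | Browser=Firefox) = 0.015/0.267 = 0.0562.
P(Browser=Edge) = 0.014 + 0.075 + 0.117 + 0.087 + 0.111 = 0.404; P(OS=Android | Browser=Edge) = 0.111/0.404 = 0.2748.
Difference = -0.219.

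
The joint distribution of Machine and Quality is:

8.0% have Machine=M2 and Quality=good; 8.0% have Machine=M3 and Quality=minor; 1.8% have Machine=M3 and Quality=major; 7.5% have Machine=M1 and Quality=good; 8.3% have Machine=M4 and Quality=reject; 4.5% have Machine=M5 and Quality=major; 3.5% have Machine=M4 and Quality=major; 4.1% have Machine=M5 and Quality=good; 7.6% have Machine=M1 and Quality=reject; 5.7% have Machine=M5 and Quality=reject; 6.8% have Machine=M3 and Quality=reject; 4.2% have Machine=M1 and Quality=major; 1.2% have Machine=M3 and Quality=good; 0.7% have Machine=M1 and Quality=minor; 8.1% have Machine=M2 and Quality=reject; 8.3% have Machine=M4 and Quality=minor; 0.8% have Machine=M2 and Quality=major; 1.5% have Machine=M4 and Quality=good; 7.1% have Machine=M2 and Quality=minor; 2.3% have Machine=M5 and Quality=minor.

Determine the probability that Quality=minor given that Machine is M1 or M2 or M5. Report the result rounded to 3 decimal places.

0.167

P(Machine=M1) = 0.075 + 0.007 + 0.042 + 0.076 = 0.200.
P(Machine=M2) = 0.080 + 0.071 + 0.008 + 0.081 = 0.240.
P(Machine=M5) = 0.041 + 0.023 + 0.045 + 0.057 = 0.166.
P(Machine ∈ {M1, M2, M5}) = 0.200 + 0.240 + 0.166 = 0.606; P(Quality=minor, Machine ∈ {M1, M2, M5}) = 0.007 + 0.071 + 0.023 = 0.101.
P(Quality=minor | Machine ∈ {M1, M2, M5}) = 0.101/0.606 = 0.167.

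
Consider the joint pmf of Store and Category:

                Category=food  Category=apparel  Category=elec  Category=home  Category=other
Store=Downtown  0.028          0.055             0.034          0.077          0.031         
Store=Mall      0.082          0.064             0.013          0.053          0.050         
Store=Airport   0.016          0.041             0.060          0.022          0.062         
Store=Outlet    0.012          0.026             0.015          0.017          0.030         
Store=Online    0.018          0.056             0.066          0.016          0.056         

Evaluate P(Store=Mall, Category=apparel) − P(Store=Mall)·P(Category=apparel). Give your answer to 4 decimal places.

P(Store=Mall) = 0.082 + 0.064 + 0.013 + 0.053 + 0.050 = 0.262.
P(Category=apparel) = 0.055 + 0.064 + 0.041 + 0.026 + 0.056 = 0.242.
P(Store=Mall, Category=apparel) − P(Store=Mall)P(Category=apparel) = 0.064 − 0.262×0.242 = 0.0006.

0.0006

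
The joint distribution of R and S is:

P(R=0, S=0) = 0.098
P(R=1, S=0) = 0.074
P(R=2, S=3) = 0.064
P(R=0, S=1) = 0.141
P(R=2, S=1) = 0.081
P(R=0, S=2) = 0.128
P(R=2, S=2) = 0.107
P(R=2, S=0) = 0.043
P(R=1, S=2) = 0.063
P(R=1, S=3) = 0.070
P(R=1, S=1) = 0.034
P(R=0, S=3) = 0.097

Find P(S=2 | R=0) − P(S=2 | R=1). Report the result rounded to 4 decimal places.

P(R=0) = 0.098 + 0.141 + 0.128 + 0.097 = 0.464; P(S=2 | R=0) = 0.128/0.464 = 0.27586.
P(R=1) = 0.074 + 0.034 + 0.063 + 0.070 = 0.241; P(S=2 | R=1) = 0.063/0.241 = 0.26141.
Difference = 0.0145.

0.0145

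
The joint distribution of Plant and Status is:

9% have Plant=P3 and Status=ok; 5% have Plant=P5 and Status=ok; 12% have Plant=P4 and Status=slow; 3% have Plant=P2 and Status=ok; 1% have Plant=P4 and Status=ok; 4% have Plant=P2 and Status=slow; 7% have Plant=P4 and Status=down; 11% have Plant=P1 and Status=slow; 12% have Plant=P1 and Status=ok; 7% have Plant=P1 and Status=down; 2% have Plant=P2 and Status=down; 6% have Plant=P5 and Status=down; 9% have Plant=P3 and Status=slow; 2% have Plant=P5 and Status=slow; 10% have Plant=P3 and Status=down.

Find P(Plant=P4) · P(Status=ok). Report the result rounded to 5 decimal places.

P(Plant=P4) = 0.01 + 0.12 + 0.07 = 0.20.
P(Status=ok) = 0.12 + 0.03 + 0.09 + 0.01 + 0.05 = 0.30.
Product: 0.20 × 0.30 = 0.06000.

0.06000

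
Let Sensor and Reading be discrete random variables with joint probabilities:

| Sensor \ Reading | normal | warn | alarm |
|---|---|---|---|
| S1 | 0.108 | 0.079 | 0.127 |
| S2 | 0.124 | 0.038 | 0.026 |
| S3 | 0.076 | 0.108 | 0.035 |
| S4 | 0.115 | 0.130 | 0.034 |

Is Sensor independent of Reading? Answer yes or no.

no

P(Sensor=S1) = 0.314 and P(Reading=alarm) = 0.222, so their product is 0.06971, but P(Sensor=S1, Reading=alarm) = 0.127. Since these differ, Sensor and Reading are not independent.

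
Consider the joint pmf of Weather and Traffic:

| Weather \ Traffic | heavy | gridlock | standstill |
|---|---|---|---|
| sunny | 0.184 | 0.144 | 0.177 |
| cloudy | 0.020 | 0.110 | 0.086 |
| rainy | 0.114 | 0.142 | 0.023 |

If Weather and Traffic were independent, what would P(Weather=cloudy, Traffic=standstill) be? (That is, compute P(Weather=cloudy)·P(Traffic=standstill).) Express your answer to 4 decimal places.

P(Weather=cloudy) = 0.020 + 0.110 + 0.086 = 0.216.
P(Traffic=standstill) = 0.177 + 0.086 + 0.023 = 0.286.
Product: 0.216 × 0.286 = 0.0618.

0.0618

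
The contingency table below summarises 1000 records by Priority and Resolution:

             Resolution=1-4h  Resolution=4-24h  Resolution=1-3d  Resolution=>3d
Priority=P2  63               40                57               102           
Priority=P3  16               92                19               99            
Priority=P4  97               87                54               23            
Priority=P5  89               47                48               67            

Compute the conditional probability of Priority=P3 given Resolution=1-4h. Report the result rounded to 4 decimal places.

0.0604

Total with Resolution=1-4h: 63 + 16 + 97 + 89 = 265.
P(Priority=P3 | Resolution=1-4h) = 16/265 = 0.0604.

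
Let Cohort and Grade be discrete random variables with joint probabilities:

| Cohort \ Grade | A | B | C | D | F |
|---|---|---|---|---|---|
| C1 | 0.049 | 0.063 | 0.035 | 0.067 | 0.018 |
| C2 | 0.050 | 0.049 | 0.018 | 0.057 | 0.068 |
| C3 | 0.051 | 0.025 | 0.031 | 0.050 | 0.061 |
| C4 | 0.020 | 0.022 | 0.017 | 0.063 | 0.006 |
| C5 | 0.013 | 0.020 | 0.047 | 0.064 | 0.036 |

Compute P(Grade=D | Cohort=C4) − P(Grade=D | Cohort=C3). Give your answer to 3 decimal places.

P(Cohort=C4) = 0.020 + 0.022 + 0.017 + 0.063 + 0.006 = 0.128; P(Grade=D | Cohort=C4) = 0.063/0.128 = 0.4922.
P(Cohort=C3) = 0.051 + 0.025 + 0.031 + 0.050 + 0.061 = 0.218; P(Grade=D | Cohort=C3) = 0.050/0.218 = 0.2294.
Difference = 0.263.

0.263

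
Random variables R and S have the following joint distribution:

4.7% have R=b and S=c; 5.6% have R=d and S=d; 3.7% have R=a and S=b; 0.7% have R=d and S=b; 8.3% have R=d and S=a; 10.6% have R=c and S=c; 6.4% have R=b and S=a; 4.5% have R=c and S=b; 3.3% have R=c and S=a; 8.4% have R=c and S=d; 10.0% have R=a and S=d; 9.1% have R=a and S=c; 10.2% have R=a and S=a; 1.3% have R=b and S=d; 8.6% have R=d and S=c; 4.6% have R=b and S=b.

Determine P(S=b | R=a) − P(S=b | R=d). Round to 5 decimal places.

P(R=a) = 0.102 + 0.037 + 0.091 + 0.100 = 0.330; P(S=b | R=a) = 0.037/0.330 = 0.112121.
P(R=d) = 0.083 + 0.007 + 0.086 + 0.056 = 0.232; P(S=b | R=d) = 0.007/0.232 = 0.030172.
Difference = 0.08195.

0.08195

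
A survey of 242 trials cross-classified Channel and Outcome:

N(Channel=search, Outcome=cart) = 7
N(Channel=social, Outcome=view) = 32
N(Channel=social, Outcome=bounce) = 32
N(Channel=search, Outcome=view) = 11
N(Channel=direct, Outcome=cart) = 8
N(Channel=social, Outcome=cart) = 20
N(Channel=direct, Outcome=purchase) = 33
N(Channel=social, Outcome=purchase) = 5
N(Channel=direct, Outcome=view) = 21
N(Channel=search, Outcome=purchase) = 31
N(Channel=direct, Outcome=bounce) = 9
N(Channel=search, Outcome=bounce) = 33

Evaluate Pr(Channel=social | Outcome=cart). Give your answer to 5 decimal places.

Total with Outcome=cart: 7 + 20 + 8 = 35.
P(Channel=social | Outcome=cart) = 20/35 = 0.57143.

0.57143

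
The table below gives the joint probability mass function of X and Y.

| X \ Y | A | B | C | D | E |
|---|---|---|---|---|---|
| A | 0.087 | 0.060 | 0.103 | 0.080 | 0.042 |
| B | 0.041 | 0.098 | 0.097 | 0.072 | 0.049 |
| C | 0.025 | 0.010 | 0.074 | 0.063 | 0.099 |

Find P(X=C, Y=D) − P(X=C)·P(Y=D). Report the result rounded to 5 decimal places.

0.00474

P(X=C) = 0.025 + 0.010 + 0.074 + 0.063 + 0.099 = 0.271.
P(Y=D) = 0.080 + 0.072 + 0.063 = 0.215.
P(X=C, Y=D) − P(X=C)P(Y=D) = 0.063 − 0.271×0.215 = 0.00474.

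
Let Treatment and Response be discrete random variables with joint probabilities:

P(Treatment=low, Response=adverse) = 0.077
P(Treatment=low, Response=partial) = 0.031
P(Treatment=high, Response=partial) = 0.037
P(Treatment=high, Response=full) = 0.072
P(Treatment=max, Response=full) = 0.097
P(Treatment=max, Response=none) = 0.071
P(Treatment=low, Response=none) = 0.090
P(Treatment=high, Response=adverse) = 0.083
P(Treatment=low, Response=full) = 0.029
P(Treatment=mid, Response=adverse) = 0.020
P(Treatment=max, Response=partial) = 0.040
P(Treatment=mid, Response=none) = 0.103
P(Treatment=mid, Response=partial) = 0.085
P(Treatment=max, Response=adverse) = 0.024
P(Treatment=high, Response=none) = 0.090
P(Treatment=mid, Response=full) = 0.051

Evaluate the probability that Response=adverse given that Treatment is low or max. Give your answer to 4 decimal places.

P(Treatment=low) = 0.090 + 0.031 + 0.029 + 0.077 = 0.227.
P(Treatment=max) = 0.071 + 0.040 + 0.097 + 0.024 = 0.232.
P(Treatment ∈ {low, max}) = 0.227 + 0.232 = 0.459; P(Response=adverse, Treatment ∈ {low, max}) = 0.077 + 0.024 = 0.101.
P(Response=adverse | Treatment ∈ {low, max}) = 0.101/0.459 = 0.2200.

0.2200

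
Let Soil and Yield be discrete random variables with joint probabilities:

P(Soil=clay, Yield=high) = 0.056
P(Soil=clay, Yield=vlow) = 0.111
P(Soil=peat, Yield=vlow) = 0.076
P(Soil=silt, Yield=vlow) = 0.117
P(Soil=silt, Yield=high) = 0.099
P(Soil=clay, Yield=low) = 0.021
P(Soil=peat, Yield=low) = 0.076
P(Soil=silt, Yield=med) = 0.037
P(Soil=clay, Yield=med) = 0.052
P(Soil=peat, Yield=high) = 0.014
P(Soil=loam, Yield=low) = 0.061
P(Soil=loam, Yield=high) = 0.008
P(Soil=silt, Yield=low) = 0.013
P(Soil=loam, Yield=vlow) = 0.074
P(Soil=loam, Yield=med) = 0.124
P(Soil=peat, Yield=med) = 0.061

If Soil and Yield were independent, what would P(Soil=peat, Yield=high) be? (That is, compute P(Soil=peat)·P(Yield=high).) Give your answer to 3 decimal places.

P(Soil=peat) = 0.076 + 0.076 + 0.061 + 0.014 = 0.227.
P(Yield=high) = 0.008 + 0.056 + 0.099 + 0.014 = 0.177.
Product: 0.227 × 0.177 = 0.040.

0.040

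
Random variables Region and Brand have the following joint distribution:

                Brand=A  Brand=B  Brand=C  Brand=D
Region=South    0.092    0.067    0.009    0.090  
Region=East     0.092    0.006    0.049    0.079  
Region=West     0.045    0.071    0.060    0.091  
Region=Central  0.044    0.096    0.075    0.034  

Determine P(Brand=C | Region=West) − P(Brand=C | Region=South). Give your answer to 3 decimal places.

P(Region=West) = 0.045 + 0.071 + 0.060 + 0.091 = 0.267; P(Brand=C | Region=West) = 0.060/0.267 = 0.2247.
P(Region=South) = 0.092 + 0.067 + 0.009 + 0.090 = 0.258; P(Brand=C | Region=South) = 0.009/0.258 = 0.0349.
Difference = 0.190.

0.190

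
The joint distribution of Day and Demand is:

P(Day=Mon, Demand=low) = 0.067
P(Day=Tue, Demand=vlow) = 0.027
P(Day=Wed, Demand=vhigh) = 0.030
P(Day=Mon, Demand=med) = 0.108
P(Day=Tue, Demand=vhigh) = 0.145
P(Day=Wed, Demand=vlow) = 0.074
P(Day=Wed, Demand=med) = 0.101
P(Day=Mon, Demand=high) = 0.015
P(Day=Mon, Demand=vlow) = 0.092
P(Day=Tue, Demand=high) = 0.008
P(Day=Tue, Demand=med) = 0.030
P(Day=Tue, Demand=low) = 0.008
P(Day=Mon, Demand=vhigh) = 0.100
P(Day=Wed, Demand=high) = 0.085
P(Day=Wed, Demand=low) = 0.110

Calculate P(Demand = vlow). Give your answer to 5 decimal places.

P(Demand=vlow) = 0.092 + 0.027 + 0.074 = 0.193.

0.19300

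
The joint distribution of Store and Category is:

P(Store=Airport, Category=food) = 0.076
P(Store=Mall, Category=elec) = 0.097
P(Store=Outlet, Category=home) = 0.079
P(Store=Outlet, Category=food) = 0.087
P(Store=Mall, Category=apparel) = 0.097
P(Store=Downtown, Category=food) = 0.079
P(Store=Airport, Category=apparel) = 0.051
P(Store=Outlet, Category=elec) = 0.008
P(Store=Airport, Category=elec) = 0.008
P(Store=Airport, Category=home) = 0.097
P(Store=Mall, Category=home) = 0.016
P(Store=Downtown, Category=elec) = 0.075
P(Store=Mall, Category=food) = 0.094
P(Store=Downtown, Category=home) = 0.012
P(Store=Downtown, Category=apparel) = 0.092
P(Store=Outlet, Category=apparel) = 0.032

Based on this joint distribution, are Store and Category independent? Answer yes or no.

no

P(Store=Airport) = 0.232 and P(Category=home) = 0.204, so their product is 0.04733, but P(Store=Airport, Category=home) = 0.097. Since these differ, Store and Category are not independent.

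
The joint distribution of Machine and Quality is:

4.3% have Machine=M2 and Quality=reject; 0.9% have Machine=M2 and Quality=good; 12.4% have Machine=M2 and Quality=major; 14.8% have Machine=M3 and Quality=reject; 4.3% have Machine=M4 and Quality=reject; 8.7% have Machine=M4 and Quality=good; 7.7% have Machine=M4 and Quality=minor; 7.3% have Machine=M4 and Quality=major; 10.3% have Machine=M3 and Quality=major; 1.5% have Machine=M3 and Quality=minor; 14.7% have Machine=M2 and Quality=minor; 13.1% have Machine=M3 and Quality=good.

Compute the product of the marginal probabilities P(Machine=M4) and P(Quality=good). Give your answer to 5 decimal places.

P(Machine=M4) = 0.087 + 0.077 + 0.073 + 0.043 = 0.280.
P(Quality=good) = 0.009 + 0.131 + 0.087 = 0.227.
Product: 0.280 × 0.227 = 0.06356.

0.06356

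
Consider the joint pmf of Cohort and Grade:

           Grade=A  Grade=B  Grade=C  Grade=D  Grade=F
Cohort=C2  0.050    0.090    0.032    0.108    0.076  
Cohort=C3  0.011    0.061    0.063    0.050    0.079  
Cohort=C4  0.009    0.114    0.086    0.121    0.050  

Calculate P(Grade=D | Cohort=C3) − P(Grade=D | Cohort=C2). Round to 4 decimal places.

P(Cohort=C3) = 0.011 + 0.061 + 0.063 + 0.050 + 0.079 = 0.264; P(Grade=D | Cohort=C3) = 0.050/0.264 = 0.18939.
P(Cohort=C2) = 0.050 + 0.090 + 0.032 + 0.108 + 0.076 = 0.356; P(Grade=D | Cohort=C2) = 0.108/0.356 = 0.30337.
Difference = -0.1140.

-0.1140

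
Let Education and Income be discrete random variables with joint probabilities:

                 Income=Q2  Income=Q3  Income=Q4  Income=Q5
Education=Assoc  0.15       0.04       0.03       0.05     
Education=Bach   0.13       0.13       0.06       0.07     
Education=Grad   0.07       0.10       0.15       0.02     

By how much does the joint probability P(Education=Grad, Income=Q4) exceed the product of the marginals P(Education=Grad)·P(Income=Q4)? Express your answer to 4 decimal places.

0.0684

P(Education=Grad) = 0.07 + 0.10 + 0.15 + 0.02 = 0.34.
P(Income=Q4) = 0.03 + 0.06 + 0.15 = 0.24.
P(Education=Grad, Income=Q4) − P(Education=Grad)P(Income=Q4) = 0.15 − 0.34×0.24 = 0.0684.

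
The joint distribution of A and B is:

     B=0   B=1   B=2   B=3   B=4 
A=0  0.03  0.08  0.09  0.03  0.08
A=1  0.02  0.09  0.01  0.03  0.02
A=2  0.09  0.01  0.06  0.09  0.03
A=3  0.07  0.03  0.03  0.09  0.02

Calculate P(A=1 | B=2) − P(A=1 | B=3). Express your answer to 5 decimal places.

-0.07237

P(B=2) = 0.09 + 0.01 + 0.06 + 0.03 = 0.19; P(A=1 | B=2) = 0.01/0.19 = 0.052632.
P(B=3) = 0.03 + 0.03 + 0.09 + 0.09 = 0.24; P(A=1 | B=3) = 0.03/0.24 = 0.125000.
Difference = -0.07237.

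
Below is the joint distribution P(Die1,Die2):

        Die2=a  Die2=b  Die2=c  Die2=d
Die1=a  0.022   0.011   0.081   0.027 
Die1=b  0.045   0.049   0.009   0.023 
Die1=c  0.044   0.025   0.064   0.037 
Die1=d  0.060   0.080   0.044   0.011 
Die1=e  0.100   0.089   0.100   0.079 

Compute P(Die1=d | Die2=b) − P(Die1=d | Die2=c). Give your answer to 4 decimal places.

0.1673

P(Die2=b) = 0.011 + 0.049 + 0.025 + 0.080 + 0.089 = 0.254; P(Die1=d | Die2=b) = 0.080/0.254 = 0.31496.
P(Die2=c) = 0.081 + 0.009 + 0.064 + 0.044 + 0.100 = 0.298; P(Die1=d | Die2=c) = 0.044/0.298 = 0.14765.
Difference = 0.1673.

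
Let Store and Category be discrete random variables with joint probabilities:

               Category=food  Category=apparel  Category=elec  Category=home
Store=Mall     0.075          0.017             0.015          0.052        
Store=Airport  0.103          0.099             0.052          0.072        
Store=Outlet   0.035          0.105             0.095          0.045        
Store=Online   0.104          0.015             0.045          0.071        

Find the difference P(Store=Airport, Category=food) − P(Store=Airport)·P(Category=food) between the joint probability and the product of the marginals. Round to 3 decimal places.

P(Store=Airport) = 0.103 + 0.099 + 0.052 + 0.072 = 0.326.
P(Category=food) = 0.075 + 0.103 + 0.035 + 0.104 = 0.317.
P(Store=Airport, Category=food) − P(Store=Airport)P(Category=food) = 0.103 − 0.326×0.317 = -0.000.

-0.000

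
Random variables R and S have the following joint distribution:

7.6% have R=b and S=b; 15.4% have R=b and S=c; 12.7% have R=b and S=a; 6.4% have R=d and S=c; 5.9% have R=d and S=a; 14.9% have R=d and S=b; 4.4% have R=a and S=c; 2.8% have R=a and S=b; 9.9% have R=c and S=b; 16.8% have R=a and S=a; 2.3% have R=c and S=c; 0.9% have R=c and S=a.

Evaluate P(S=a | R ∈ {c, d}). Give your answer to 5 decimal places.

P(R=c) = 0.009 + 0.099 + 0.023 = 0.131.
P(R=d) = 0.059 + 0.149 + 0.064 = 0.272.
P(R ∈ {c, d}) = 0.131 + 0.272 = 0.403; P(S=a, R ∈ {c, d}) = 0.009 + 0.059 = 0.068.
P(S=a | R ∈ {c, d}) = 0.068/0.403 = 0.16873.

0.16873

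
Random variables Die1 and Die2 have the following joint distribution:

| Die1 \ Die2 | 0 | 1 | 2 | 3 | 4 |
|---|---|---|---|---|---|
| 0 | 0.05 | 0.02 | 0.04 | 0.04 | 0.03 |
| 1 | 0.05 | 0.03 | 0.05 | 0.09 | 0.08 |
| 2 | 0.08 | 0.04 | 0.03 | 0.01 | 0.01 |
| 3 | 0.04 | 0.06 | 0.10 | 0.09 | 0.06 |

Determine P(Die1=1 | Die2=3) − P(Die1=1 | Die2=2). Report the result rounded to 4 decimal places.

0.1640

P(Die2=3) = 0.04 + 0.09 + 0.01 + 0.09 = 0.23; P(Die1=1 | Die2=3) = 0.09/0.23 = 0.39130.
P(Die2=2) = 0.04 + 0.05 + 0.03 + 0.10 = 0.22; P(Die1=1 | Die2=2) = 0.05/0.22 = 0.22727.
Difference = 0.1640.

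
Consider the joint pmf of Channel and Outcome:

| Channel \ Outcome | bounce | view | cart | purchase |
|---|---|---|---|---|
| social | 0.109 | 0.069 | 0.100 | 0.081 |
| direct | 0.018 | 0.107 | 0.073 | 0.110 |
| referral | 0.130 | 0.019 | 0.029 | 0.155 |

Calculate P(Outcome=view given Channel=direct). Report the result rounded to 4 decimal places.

0.3474

P(Channel=direct) = 0.018 + 0.107 + 0.073 + 0.110 = 0.308.
P(Outcome=view | Channel=direct) = 0.107/0.308 = 0.3474.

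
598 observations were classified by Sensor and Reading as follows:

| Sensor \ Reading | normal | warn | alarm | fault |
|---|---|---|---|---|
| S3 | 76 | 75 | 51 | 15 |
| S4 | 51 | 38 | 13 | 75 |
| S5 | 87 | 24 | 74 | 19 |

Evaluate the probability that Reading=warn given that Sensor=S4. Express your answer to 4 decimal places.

Total with Sensor=S4: 51 + 38 + 13 + 75 = 177.
P(Reading=warn | Sensor=S4) = 38/177 = 0.2147.

0.2147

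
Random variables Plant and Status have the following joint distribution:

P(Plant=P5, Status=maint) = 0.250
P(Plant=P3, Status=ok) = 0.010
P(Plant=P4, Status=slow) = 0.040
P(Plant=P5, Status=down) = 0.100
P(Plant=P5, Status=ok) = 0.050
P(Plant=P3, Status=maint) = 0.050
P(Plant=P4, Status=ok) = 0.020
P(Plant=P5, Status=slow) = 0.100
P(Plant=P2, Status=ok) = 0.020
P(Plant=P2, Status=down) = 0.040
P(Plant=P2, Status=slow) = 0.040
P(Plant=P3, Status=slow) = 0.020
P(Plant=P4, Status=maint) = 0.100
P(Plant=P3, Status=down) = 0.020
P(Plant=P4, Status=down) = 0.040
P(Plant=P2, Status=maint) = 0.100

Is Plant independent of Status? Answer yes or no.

Every cell satisfies P(Plant,Status) = P(Plant)·P(Status). For instance P(Plant=P2) = 0.200, P(Status=ok) = 0.100, and 0.200×0.100 = 0.020 matches the joint entry. So Plant and Status are independent.

yes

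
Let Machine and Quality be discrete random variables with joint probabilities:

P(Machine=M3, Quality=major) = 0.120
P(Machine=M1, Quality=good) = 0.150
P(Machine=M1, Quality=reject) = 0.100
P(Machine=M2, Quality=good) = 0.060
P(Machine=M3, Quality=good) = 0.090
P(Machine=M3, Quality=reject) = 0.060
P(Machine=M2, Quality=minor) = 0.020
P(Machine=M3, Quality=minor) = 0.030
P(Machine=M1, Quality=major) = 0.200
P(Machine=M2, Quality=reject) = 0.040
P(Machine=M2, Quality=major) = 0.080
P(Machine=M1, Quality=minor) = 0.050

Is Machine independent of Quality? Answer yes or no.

yes

Every cell satisfies P(Machine,Quality) = P(Machine)·P(Quality). For instance P(Machine=M2) = 0.200, P(Quality=major) = 0.400, and 0.200×0.400 = 0.080 matches the joint entry. So Machine and Quality are independent.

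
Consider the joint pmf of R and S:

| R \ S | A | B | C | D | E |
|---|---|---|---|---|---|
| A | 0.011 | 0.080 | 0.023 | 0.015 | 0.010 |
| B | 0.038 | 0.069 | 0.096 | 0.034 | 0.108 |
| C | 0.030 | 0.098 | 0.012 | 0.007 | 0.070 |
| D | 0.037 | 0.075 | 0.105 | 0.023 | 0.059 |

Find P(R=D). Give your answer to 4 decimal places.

0.2990

P(R=D) = 0.037 + 0.075 + 0.105 + 0.023 + 0.059 = 0.299.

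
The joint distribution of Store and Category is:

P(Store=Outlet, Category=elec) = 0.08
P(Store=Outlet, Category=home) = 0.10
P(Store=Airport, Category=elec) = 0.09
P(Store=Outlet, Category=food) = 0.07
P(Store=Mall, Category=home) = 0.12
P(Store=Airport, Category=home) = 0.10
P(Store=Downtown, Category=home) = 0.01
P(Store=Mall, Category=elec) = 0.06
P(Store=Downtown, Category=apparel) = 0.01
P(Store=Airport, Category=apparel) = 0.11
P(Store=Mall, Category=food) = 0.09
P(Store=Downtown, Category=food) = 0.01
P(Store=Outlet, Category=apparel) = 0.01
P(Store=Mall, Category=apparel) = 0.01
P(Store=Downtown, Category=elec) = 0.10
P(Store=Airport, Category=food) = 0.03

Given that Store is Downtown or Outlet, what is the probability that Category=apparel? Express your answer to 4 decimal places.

0.0513

P(Store=Downtown) = 0.01 + 0.01 + 0.10 + 0.01 = 0.13.
P(Store=Outlet) = 0.07 + 0.01 + 0.08 + 0.10 = 0.26.
P(Store ∈ {Downtown, Outlet}) = 0.13 + 0.26 = 0.39; P(Category=apparel, Store ∈ {Downtown, Outlet}) = 0.01 + 0.01 = 0.02.
P(Category=apparel | Store ∈ {Downtown, Outlet}) = 0.02/0.39 = 0.0513.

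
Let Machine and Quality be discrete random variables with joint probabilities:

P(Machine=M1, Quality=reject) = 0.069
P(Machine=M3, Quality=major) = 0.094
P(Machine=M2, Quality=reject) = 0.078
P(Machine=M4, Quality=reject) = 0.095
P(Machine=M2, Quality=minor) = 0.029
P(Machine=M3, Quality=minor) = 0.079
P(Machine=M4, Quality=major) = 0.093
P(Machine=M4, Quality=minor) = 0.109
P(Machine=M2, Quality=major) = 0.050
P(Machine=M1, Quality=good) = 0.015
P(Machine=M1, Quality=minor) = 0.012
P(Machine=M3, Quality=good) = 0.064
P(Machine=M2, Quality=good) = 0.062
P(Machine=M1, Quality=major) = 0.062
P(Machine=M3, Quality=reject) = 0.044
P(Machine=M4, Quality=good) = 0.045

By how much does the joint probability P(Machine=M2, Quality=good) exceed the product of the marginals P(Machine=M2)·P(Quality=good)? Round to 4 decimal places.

P(Machine=M2) = 0.062 + 0.029 + 0.050 + 0.078 = 0.219.
P(Quality=good) = 0.015 + 0.062 + 0.064 + 0.045 = 0.186.
P(Machine=M2, Quality=good) − P(Machine=M2)P(Quality=good) = 0.062 − 0.219×0.186 = 0.0213.

0.0213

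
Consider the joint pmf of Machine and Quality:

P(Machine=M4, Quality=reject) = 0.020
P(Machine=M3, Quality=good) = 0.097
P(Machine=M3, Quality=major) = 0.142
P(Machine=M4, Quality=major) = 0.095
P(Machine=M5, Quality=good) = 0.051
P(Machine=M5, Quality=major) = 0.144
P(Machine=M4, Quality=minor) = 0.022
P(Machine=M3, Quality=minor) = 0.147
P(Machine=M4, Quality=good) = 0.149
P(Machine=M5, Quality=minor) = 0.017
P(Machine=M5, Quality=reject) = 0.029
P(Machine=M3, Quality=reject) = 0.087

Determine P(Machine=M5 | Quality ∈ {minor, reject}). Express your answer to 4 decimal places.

P(Quality=minor) = 0.147 + 0.022 + 0.017 = 0.186.
P(Quality=reject) = 0.087 + 0.020 + 0.029 = 0.136.
P(Quality ∈ {minor, reject}) = 0.186 + 0.136 = 0.322; P(Machine=M5, Quality ∈ {minor, reject}) = 0.017 + 0.029 = 0.046.
P(Machine=M5 | Quality ∈ {minor, reject}) = 0.046/0.322 = 0.1429.

0.1429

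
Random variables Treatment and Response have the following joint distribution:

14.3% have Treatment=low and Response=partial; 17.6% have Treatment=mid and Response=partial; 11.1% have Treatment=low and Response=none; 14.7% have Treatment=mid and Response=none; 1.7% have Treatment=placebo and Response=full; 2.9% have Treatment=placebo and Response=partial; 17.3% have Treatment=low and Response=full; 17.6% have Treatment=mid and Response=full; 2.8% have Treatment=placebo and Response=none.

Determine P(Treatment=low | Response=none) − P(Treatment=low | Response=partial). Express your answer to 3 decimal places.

-0.023

P(Response=none) = 0.028 + 0.111 + 0.147 = 0.286; P(Treatment=low | Response=none) = 0.111/0.286 = 0.3881.
P(Response=partial) = 0.029 + 0.143 + 0.176 = 0.348; P(Treatment=low | Response=partial) = 0.143/0.348 = 0.4109.
Difference = -0.023.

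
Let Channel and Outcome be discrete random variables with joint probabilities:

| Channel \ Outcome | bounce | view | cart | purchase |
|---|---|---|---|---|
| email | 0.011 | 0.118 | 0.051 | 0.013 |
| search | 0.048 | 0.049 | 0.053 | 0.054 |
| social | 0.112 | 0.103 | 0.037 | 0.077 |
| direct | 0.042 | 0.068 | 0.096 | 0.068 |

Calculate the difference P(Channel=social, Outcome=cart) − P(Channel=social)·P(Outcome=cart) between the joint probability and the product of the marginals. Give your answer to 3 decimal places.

P(Channel=social) = 0.112 + 0.103 + 0.037 + 0.077 = 0.329.
P(Outcome=cart) = 0.051 + 0.053 + 0.037 + 0.096 = 0.237.
P(Channel=social, Outcome=cart) − P(Channel=social)P(Outcome=cart) = 0.037 − 0.329×0.237 = -0.041.

-0.041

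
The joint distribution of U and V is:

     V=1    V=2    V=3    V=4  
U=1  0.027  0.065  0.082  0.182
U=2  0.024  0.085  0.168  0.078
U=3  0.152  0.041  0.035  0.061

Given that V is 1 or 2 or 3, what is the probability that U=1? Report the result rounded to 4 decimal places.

0.2563

P(V=1) = 0.027 + 0.024 + 0.152 = 0.203.
P(V=2) = 0.065 + 0.085 + 0.041 = 0.191.
P(V=3) = 0.082 + 0.168 + 0.035 = 0.285.
P(V ∈ {1, 2, 3}) = 0.203 + 0.191 + 0.285 = 0.679; P(U=1, V ∈ {1, 2, 3}) = 0.027 + 0.065 + 0.082 = 0.174.
P(U=1 | V ∈ {1, 2, 3}) = 0.174/0.679 = 0.2563.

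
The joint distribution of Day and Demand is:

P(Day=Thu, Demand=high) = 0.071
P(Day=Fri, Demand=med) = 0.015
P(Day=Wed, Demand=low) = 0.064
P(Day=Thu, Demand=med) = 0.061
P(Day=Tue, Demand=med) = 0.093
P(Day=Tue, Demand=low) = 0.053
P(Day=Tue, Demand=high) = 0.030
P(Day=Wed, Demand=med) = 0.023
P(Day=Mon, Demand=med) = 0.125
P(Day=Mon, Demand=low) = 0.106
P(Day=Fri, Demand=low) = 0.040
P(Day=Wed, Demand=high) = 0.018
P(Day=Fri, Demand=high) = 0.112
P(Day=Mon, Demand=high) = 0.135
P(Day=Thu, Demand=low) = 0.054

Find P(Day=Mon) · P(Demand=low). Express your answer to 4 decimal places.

P(Day=Mon) = 0.106 + 0.125 + 0.135 = 0.366.
P(Demand=low) = 0.106 + 0.053 + 0.064 + 0.054 + 0.040 = 0.317.
Product: 0.366 × 0.317 = 0.1160.

0.1160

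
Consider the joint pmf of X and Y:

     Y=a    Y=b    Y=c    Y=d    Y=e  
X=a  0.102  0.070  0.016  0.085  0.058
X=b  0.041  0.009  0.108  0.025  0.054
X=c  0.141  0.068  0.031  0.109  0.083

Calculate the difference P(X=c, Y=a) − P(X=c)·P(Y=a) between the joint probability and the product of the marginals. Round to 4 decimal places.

0.0183

P(X=c) = 0.141 + 0.068 + 0.031 + 0.109 + 0.083 = 0.432.
P(Y=a) = 0.102 + 0.041 + 0.141 = 0.284.
P(X=c, Y=a) − P(X=c)P(Y=a) = 0.141 − 0.432×0.284 = 0.0183.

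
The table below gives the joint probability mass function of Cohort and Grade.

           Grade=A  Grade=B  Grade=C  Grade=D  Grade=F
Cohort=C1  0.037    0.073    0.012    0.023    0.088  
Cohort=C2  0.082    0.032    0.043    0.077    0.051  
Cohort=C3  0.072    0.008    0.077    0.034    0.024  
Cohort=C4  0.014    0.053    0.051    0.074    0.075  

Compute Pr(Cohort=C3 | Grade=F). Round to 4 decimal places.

P(Grade=F) = 0.088 + 0.051 + 0.024 + 0.075 = 0.238.
P(Cohort=C3 | Grade=F) = 0.024/0.238 = 0.1008.

0.1008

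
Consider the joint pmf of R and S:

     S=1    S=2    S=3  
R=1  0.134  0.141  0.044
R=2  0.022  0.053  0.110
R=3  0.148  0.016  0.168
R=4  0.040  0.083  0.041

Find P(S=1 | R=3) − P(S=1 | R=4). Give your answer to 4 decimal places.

0.2019

P(R=3) = 0.148 + 0.016 + 0.168 = 0.332; P(S=1 | R=3) = 0.148/0.332 = 0.44578.
P(R=4) = 0.040 + 0.083 + 0.041 = 0.164; P(S=1 | R=4) = 0.040/0.164 = 0.24390.
Difference = 0.2019.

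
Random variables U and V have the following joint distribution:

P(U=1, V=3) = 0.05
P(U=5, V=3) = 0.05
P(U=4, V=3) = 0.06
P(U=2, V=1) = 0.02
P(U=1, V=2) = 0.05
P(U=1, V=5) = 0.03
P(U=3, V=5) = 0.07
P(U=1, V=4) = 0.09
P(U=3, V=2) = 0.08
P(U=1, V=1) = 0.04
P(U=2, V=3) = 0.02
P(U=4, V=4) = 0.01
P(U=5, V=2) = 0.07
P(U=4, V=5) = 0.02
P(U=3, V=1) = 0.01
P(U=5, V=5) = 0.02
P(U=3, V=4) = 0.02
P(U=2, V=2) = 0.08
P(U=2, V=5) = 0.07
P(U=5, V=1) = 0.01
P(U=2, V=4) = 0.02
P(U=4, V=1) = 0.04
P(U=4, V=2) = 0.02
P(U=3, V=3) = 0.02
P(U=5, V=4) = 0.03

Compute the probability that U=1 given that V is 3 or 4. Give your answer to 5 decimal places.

0.37838

P(V=3) = 0.05 + 0.02 + 0.02 + 0.06 + 0.05 = 0.20.
P(V=4) = 0.09 + 0.02 + 0.02 + 0.01 + 0.03 = 0.17.
P(V ∈ {3, 4}) = 0.20 + 0.17 = 0.37; P(U=1, V ∈ {3, 4}) = 0.05 + 0.09 = 0.14.
P(U=1 | V ∈ {3, 4}) = 0.14/0.37 = 0.37838.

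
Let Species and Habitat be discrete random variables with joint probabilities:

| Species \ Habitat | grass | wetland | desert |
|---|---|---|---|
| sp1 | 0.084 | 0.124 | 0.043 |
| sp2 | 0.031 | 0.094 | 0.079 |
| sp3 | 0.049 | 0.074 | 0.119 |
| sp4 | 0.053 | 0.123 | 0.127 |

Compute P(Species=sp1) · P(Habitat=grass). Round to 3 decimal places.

P(Species=sp1) = 0.084 + 0.124 + 0.043 = 0.251.
P(Habitat=grass) = 0.084 + 0.031 + 0.049 + 0.053 = 0.217.
Product: 0.251 × 0.217 = 0.054.

0.054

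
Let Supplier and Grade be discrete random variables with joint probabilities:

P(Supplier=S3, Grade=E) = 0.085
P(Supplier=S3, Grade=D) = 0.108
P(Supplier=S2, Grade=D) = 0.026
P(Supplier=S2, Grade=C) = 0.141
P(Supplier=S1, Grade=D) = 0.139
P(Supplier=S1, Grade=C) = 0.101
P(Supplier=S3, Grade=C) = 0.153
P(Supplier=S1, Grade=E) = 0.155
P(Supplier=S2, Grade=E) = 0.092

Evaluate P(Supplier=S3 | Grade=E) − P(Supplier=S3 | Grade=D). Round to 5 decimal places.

-0.13958

P(Grade=E) = 0.155 + 0.092 + 0.085 = 0.332; P(Supplier=S3 | Grade=E) = 0.085/0.332 = 0.256024.
P(Grade=D) = 0.139 + 0.026 + 0.108 = 0.273; P(Supplier=S3 | Grade=D) = 0.108/0.273 = 0.395604.
Difference = -0.13958.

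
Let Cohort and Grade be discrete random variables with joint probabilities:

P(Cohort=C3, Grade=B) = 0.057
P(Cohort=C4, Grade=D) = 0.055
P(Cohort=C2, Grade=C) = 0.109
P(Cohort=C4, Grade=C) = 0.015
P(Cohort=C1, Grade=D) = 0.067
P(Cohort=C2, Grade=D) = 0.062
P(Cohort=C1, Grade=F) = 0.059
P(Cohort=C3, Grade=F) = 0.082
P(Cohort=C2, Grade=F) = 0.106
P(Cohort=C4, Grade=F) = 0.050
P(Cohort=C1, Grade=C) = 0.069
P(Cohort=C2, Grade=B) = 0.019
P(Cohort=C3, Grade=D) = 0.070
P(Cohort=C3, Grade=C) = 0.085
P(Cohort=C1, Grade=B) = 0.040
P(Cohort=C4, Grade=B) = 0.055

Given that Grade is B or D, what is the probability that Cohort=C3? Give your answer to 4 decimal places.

0.2988

P(Grade=B) = 0.040 + 0.019 + 0.057 + 0.055 = 0.171.
P(Grade=D) = 0.067 + 0.062 + 0.070 + 0.055 = 0.254.
P(Grade ∈ {B, D}) = 0.171 + 0.254 = 0.425; P(Cohort=C3, Grade ∈ {B, D}) = 0.057 + 0.070 = 0.127.
P(Cohort=C3 | Grade ∈ {B, D}) = 0.127/0.425 = 0.2988.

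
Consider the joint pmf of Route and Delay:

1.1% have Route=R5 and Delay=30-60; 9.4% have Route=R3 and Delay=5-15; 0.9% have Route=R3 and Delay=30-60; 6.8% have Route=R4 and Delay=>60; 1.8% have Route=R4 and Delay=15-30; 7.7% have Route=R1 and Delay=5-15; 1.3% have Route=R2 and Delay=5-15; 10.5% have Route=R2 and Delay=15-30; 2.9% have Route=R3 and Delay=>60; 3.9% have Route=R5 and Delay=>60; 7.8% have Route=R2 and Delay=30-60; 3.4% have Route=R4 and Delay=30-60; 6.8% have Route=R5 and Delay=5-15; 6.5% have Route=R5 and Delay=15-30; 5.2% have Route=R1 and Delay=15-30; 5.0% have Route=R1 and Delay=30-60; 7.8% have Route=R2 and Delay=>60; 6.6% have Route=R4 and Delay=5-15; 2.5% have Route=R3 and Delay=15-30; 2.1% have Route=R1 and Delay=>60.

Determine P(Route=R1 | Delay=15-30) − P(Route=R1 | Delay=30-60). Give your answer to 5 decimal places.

-0.07850

P(Delay=15-30) = 0.052 + 0.105 + 0.025 + 0.018 + 0.065 = 0.265; P(Route=R1 | Delay=15-30) = 0.052/0.265 = 0.196226.
P(Delay=30-60) = 0.050 + 0.078 + 0.009 + 0.034 + 0.011 = 0.182; P(Route=R1 | Delay=30-60) = 0.050/0.182 = 0.274725.
Difference = -0.07850.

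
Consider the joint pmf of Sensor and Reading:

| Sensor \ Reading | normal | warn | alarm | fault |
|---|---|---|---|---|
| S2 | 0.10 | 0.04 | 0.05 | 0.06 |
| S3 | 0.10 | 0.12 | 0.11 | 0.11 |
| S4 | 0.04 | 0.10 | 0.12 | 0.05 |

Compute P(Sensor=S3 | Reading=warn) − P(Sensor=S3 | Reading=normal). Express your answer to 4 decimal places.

P(Reading=warn) = 0.04 + 0.12 + 0.10 = 0.26; P(Sensor=S3 | Reading=warn) = 0.12/0.26 = 0.46154.
P(Reading=normal) = 0.10 + 0.10 + 0.04 = 0.24; P(Sensor=S3 | Reading=normal) = 0.10/0.24 = 0.41667.
Difference = 0.0449.

0.0449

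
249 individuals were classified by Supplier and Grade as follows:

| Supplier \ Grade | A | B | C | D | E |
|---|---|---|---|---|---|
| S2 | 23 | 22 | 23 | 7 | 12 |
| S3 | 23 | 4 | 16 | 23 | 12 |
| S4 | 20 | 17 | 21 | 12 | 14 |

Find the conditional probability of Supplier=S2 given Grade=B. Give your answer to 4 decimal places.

Total with Grade=B: 22 + 4 + 17 = 43.
P(Supplier=S2 | Grade=B) = 22/43 = 0.5116.

0.5116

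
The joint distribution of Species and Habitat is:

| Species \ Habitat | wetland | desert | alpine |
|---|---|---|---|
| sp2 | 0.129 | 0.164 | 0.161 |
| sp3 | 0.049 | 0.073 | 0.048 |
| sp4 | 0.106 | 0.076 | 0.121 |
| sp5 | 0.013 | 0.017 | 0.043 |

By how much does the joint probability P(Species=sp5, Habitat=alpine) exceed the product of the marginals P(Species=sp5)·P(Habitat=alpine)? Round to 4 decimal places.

P(Species=sp5) = 0.013 + 0.017 + 0.043 = 0.073.
P(Habitat=alpine) = 0.161 + 0.048 + 0.121 + 0.043 = 0.373.
P(Species=sp5, Habitat=alpine) − P(Species=sp5)P(Habitat=alpine) = 0.043 − 0.073×0.373 = 0.0158.

0.0158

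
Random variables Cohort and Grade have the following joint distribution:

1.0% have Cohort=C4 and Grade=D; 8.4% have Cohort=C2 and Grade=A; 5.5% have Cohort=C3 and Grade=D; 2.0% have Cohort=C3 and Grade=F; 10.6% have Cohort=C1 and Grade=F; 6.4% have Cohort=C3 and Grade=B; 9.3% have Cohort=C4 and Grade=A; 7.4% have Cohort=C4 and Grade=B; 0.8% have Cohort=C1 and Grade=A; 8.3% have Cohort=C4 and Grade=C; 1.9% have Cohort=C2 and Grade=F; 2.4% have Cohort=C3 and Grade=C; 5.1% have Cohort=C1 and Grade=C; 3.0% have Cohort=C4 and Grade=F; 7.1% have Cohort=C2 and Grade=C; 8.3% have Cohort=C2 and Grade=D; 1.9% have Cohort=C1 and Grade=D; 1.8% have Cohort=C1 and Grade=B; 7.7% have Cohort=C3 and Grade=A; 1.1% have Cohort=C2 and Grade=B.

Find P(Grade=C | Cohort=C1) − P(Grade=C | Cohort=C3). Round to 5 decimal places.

P(Cohort=C1) = 0.008 + 0.018 + 0.051 + 0.019 + 0.106 = 0.202; P(Grade=C | Cohort=C1) = 0.051/0.202 = 0.252475.
P(Cohort=C3) = 0.077 + 0.064 + 0.024 + 0.055 + 0.020 = 0.240; P(Grade=C | Cohort=C3) = 0.024/0.240 = 0.100000.
Difference = 0.15248.

0.15248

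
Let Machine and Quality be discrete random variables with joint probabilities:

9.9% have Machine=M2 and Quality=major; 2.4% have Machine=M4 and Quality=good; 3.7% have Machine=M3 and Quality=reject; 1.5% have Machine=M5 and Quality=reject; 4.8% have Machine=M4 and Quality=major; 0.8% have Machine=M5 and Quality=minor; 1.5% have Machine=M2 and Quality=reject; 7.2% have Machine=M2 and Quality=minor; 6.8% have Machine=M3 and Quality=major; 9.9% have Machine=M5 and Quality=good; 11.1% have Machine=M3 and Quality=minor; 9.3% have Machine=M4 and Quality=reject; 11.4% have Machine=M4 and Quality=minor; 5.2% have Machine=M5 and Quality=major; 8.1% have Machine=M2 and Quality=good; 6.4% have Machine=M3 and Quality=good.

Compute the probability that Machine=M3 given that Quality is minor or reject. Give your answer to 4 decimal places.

0.3183

P(Quality=minor) = 0.072 + 0.111 + 0.114 + 0.008 = 0.305.
P(Quality=reject) = 0.015 + 0.037 + 0.093 + 0.015 = 0.160.
P(Quality ∈ {minor, reject}) = 0.305 + 0.160 = 0.465; P(Machine=M3, Quality ∈ {minor, reject}) = 0.111 + 0.037 = 0.148.
P(Machine=M3 | Quality ∈ {minor, reject}) = 0.148/0.465 = 0.3183.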